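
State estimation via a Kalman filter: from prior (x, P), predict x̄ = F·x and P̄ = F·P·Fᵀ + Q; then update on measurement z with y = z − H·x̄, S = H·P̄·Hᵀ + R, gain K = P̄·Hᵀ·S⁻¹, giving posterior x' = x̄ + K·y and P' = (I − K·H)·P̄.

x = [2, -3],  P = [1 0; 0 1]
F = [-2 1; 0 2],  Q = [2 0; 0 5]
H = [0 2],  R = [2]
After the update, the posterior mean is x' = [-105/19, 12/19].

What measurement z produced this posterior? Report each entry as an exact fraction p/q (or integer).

z = [2]

x̄ = F·x = [-7, -6]
P̄ = F·P·Fᵀ + Q = [7 2; 2 9]
S = H·P̄·Hᵀ + R = [38]
K = P̄·Hᵀ·S⁻¹ = [2/19; 9/19]
x' − x̄ = [28/19, 126/19] = K·y
y = (KᵀK)⁻¹·Kᵀ·(x' − x̄) = [14]
z = y + H·x̄ = [14] + [-12] = [2]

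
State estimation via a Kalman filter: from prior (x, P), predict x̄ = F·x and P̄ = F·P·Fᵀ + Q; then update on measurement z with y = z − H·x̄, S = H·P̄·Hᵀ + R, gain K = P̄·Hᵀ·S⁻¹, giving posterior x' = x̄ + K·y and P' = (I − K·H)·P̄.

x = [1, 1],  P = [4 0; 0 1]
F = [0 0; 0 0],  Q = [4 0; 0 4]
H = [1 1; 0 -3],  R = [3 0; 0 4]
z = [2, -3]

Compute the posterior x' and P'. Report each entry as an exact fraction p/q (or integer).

x' = [22/37, 71/74]
P' = [68/37 -8/37; -8/37 14/37]

x̄ = F·x = [0, 0]
P̄ = F·P·Fᵀ + Q = [4 0; 0 4]
y = z − H·x̄ = [2, -3]
S = H·P̄·Hᵀ + R = [11 -12; -12 40]
K = P̄·Hᵀ·S⁻¹ = [20/37 6/37; 2/37 -21/74]
x' = x̄ + K·y = [22/37, 71/74]
P' = (I − K·H)·P̄ = [68/37 -8/37; -8/37 14/37]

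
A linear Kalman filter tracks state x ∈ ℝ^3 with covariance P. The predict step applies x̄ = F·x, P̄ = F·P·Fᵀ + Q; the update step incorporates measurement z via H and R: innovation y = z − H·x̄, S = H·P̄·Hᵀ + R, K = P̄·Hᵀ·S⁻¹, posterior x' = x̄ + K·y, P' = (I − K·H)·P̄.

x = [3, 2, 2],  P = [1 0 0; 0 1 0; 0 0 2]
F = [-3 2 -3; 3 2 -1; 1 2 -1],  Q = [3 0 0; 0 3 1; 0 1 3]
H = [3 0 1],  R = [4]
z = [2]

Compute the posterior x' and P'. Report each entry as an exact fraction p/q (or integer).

x' = [-356/181, 2186/181, 1370/181]
P' = [427/362 -1055/362 -845/362; -1055/362 6347/362 3217/362; -845/362 3217/362 2659/362]

x̄ = F·x = [-11, 11, 5]
P̄ = F·P·Fᵀ + Q = [34 1 7; 1 18 10; 7 10 10]
y = z − H·x̄ = [30]
S = H·P̄·Hᵀ + R = [362]
K = P̄·Hᵀ·S⁻¹ = [109/362; 13/362; 31/362]
x' = x̄ + K·y = [-356/181, 2186/181, 1370/181]
P' = (I − K·H)·P̄ = [427/362 -1055/362 -845/362; -1055/362 6347/362 3217/362; -845/362 3217/362 2659/362]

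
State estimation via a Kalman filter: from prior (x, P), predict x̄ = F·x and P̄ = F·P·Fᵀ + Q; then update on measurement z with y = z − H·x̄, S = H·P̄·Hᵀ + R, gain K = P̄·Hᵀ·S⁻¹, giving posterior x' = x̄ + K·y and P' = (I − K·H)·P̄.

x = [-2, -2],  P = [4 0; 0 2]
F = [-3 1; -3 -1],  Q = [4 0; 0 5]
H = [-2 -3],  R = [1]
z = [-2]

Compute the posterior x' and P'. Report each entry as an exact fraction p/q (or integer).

x̄ = F·x = [4, 8]
P̄ = F·P·Fᵀ + Q = [42 34; 34 43]
y = z − H·x̄ = [30]
S = H·P̄·Hᵀ + R = [964]
K = P̄·Hᵀ·S⁻¹ = [-93/482; -197/964]
x' = x̄ + K·y = [-431/241, 901/482]
P' = (I − K·H)·P̄ = [1473/241 -1933/482; -1933/482 2643/964]

x' = [-431/241, 901/482]
P' = [1473/241 -1933/482; -1933/482 2643/964]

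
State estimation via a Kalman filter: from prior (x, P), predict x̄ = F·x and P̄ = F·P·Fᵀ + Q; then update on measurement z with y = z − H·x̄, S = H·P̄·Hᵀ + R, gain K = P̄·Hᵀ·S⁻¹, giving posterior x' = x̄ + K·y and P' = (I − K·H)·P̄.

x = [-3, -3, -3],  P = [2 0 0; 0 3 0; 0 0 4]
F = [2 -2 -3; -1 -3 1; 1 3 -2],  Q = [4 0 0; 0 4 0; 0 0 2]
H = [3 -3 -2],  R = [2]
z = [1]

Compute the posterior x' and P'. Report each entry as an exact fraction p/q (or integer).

x' = [2473/463, 4508/463, -3295/463]
P' = [4064/463 5700/463 -2608/463; 5700/463 16170/463 -15674/463; -2608/463 -15674/463 19552/463]

x̄ = F·x = [9, 9, -6]
P̄ = F·P·Fᵀ + Q = [60 2 10; 2 37 -37; 10 -37 47]
y = z − H·x̄ = [-11]
S = H·P̄·Hᵀ + R = [463]
K = P̄·Hᵀ·S⁻¹ = [154/463; -31/463; 47/463]
x' = x̄ + K·y = [2473/463, 4508/463, -3295/463]
P' = (I − K·H)·P̄ = [4064/463 5700/463 -2608/463; 5700/463 16170/463 -15674/463; -2608/463 -15674/463 19552/463]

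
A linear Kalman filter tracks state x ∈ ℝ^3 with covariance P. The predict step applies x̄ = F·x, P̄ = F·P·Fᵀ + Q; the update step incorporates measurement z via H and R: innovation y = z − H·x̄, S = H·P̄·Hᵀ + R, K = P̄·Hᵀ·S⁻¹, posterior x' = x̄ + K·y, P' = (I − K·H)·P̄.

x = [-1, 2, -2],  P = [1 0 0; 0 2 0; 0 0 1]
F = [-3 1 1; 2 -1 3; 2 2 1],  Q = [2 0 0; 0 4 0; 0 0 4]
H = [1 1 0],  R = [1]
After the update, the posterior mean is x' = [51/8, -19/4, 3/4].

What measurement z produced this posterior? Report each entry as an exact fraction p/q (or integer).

z = [2]

x̄ = F·x = [3, -10, 0]
P̄ = F·P·Fᵀ + Q = [14 -5 -1; -5 19 3; -1 3 17]
S = H·P̄·Hᵀ + R = [24]
K = P̄·Hᵀ·S⁻¹ = [3/8; 7/12; 1/12]
x' − x̄ = [27/8, 21/4, 3/4] = K·y
y = (KᵀK)⁻¹·Kᵀ·(x' − x̄) = [9]
z = y + H·x̄ = [9] + [-7] = [2]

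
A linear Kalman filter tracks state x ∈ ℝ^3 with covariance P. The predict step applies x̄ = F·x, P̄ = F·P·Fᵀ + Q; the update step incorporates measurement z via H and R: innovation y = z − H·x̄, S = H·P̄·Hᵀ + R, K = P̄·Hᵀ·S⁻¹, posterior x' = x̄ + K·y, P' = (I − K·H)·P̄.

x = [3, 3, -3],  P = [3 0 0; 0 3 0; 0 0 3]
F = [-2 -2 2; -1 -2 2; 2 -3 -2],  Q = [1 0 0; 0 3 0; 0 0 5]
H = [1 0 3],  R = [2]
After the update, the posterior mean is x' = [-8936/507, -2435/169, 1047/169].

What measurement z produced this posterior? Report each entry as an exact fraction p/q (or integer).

x̄ = F·x = [-18, -15, 3]
P̄ = F·P·Fᵀ + Q = [37 30 -6; 30 30 0; -6 0 56]
S = H·P̄·Hᵀ + R = [507]
K = P̄·Hᵀ·S⁻¹ = [19/507; 10/169; 54/169]
x' − x̄ = [190/507, 100/169, 540/169] = K·y
y = (KᵀK)⁻¹·Kᵀ·(x' − x̄) = [10]
z = y + H·x̄ = [10] + [-9] = [1]

z = [1]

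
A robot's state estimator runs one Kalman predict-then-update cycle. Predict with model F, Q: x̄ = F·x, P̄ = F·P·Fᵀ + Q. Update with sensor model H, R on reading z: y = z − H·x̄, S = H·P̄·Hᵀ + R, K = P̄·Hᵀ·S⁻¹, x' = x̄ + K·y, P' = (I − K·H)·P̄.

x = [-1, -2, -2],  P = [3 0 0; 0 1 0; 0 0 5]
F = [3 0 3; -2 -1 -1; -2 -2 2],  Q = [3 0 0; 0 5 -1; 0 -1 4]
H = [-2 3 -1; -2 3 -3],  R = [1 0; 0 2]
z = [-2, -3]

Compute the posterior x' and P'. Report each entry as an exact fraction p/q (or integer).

x' = [18666/20983, 3210/20983, 12401/20983]
P' = [716880/146881 453729/146881 -3939/20983; 453729/146881 330431/146881 5919/20983; -3939/20983 5919/20983 15395/20983]

x̄ = F·x = [-9, 6, 2]
P̄ = F·P·Fᵀ + Q = [75 -33 12; -33 23 3; 12 3 40]
y = z − H·x̄ = [-36, -33]
S = H·P̄·Hᵀ + R = [974 1083; 1083 1355]
K = P̄·Hᵀ·S⁻¹ = [-45000/146881 5073/146881; 42402/146881 -20232/146881; 10240/20983 -10275/20983]
x' = x̄ + K·y = [18666/20983, 3210/20983, 12401/20983]
P' = (I − K·H)·P̄ = [716880/146881 453729/146881 -3939/20983; 453729/146881 330431/146881 5919/20983; -3939/20983 5919/20983 15395/20983]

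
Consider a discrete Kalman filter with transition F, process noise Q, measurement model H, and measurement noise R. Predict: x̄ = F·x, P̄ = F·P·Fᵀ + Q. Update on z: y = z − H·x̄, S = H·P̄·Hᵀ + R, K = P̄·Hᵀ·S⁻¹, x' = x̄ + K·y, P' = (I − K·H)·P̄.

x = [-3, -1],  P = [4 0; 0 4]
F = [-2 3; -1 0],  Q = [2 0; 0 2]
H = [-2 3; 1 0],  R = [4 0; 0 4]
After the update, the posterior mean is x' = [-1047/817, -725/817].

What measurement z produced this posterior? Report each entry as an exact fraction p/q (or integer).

x̄ = F·x = [3, 3]
P̄ = F·P·Fᵀ + Q = [54 8; 8 6]
S = H·P̄·Hᵀ + R = [178 -84; -84 58]
K = P̄·Hᵀ·S⁻¹ = [-84/817 639/817; 197/817 398/817]
x' − x̄ = [-3498/817, -3176/817] = K·y
y = (KᵀK)⁻¹·Kᵀ·(x' − x̄) = [-4, -6]
z = y + H·x̄ = [-4, -6] + [3, 3] = [-1, -3]

z = [-1, -3]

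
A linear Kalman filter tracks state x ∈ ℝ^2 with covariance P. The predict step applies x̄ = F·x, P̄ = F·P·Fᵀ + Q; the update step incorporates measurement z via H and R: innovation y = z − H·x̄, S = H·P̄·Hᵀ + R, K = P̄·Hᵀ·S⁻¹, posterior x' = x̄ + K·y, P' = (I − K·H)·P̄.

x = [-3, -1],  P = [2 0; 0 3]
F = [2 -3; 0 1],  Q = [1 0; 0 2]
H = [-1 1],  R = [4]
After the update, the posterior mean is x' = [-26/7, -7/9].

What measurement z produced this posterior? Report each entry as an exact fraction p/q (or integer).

x̄ = F·x = [-3, -1]
P̄ = F·P·Fᵀ + Q = [36 -9; -9 5]
S = H·P̄·Hᵀ + R = [63]
K = P̄·Hᵀ·S⁻¹ = [-5/7; 2/9]
x' − x̄ = [-5/7, 2/9] = K·y
y = (KᵀK)⁻¹·Kᵀ·(x' − x̄) = [1]
z = y + H·x̄ = [1] + [2] = [3]

z = [3]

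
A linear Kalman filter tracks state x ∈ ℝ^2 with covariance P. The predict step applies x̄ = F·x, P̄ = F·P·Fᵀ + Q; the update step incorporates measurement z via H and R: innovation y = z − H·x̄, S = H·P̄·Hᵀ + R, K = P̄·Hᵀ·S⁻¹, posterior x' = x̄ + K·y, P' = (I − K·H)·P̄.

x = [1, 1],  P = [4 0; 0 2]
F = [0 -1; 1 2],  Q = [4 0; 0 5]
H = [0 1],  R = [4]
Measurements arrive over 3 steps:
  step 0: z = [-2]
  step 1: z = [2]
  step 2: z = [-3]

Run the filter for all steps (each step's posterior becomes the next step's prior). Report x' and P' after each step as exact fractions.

step 0: x̄ = F·x = [-1, 3]
step 0: P̄ = F·P·Fᵀ + Q = [6 -4; -4 17]
step 0: y = z − H·x̄ = [-5]
step 0: S = H·P̄·Hᵀ + R = [21]
step 0: K = P̄·Hᵀ·S⁻¹ = [-4/21; 17/21]
step 0: x' = x̄ + K·y = [-1/21, -22/21]
step 0: P' = (I − K·H)·P̄ = [110/21 -16/21; -16/21 68/21]
step 1: x̄ = F·x = [22/21, -15/7]
step 1: P̄ = F·P·Fᵀ + Q = [152/21 -40/7; -40/7 141/7]
step 1: y = z − H·x̄ = [29/7]
step 1: S = H·P̄·Hᵀ + R = [169/7]
step 1: K = P̄·Hᵀ·S⁻¹ = [-40/169; 141/169]
step 1: x' = x̄ + K·y = [34/507, 222/169]
step 1: P' = (I − K·H)·P̄ = [2984/507 -160/169; -160/169 564/169]
step 2: x̄ = F·x = [-222/169, 1366/507]
step 2: P̄ = F·P·Fᵀ + Q = [1240/169 -968/169; -968/169 10367/507]
step 2: y = z − H·x̄ = [-2887/507]
step 2: S = H·P̄·Hᵀ + R = [12395/507]
step 2: K = P̄·Hᵀ·S⁻¹ = [-2904/12395; 10367/12395]
step 2: x' = x̄ + K·y = [254/12395, -25637/12395]
step 2: P' = (I − K·H)·P̄ = [74312/12395 -11616/12395; -11616/12395 41468/12395]

step 0: x' = [-1/21, -22/21], P' = [110/21 -16/21; -16/21 68/21]
step 1: x' = [34/507, 222/169], P' = [2984/507 -160/169; -160/169 564/169]
step 2: x' = [254/12395, -25637/12395], P' = [74312/12395 -11616/12395; -11616/12395 41468/12395]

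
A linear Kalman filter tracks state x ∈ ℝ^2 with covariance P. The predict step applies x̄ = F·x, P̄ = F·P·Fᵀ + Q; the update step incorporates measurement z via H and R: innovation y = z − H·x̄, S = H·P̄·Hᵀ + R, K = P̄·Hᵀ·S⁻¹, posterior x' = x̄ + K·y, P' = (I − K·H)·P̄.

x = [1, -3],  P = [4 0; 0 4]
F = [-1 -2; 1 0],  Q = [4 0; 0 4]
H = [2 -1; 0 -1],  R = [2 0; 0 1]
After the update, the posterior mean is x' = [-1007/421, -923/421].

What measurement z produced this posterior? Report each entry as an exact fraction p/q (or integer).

z = [-3, 3]

x̄ = F·x = [5, 1]
P̄ = F·P·Fᵀ + Q = [24 -4; -4 8]
S = H·P̄·Hᵀ + R = [122 16; 16 9]
K = P̄·Hᵀ·S⁻¹ = [202/421 -172/421; -8/421 -360/421]
x' − x̄ = [-3112/421, -1344/421] = K·y
y = (KᵀK)⁻¹·Kᵀ·(x' − x̄) = [-12, 4]
z = y + H·x̄ = [-12, 4] + [9, -1] = [-3, 3]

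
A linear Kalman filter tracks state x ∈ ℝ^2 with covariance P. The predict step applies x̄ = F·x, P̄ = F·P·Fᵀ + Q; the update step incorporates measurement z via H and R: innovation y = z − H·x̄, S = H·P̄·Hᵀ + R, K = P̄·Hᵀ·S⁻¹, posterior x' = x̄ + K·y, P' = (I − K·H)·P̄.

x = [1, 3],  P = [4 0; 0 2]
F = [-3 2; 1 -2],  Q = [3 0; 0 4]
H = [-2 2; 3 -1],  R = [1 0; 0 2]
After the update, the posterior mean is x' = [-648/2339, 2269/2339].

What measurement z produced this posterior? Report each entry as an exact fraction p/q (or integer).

x̄ = F·x = [3, -5]
P̄ = F·P·Fᵀ + Q = [47 -20; -20 16]
S = H·P̄·Hᵀ + R = [413 -474; -474 561]
K = P̄·Hᵀ·S⁻¹ = [380/2339 2977/7017; 1456/2339 2740/7017]
x' − x̄ = [-7665/2339, 13964/2339] = K·y
y = (KᵀK)⁻¹·Kᵀ·(x' − x̄) = [19, -15]
z = y + H·x̄ = [19, -15] + [-16, 14] = [3, -1]

z = [3, -1]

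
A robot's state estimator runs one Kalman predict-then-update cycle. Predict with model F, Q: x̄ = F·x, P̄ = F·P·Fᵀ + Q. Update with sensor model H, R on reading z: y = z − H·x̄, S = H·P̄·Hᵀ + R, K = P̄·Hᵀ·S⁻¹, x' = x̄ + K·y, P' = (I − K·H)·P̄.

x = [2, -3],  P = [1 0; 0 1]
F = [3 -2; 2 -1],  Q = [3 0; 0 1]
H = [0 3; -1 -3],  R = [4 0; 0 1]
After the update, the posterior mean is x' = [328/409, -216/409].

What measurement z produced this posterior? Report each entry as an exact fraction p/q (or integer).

x̄ = F·x = [12, 7]
P̄ = F·P·Fᵀ + Q = [16 8; 8 6]
S = H·P̄·Hᵀ + R = [58 -78; -78 119]
K = P̄·Hᵀ·S⁻¹ = [-132/409 -224/409; 57/409 -52/409]
x' − x̄ = [-4580/409, -3079/409] = K·y
y = (KᵀK)⁻¹·Kᵀ·(x' − x̄) = [-23, 34]
z = y + H·x̄ = [-23, 34] + [21, -33] = [-2, 1]

z = [-2, 1]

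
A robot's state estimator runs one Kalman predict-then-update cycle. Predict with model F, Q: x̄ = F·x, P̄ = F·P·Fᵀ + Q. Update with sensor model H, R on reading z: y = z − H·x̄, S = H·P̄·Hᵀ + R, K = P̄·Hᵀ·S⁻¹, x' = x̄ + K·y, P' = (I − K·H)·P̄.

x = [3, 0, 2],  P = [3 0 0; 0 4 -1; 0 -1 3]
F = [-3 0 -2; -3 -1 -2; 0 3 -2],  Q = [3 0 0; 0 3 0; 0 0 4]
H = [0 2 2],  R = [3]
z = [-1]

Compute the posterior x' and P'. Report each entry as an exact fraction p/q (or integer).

x' = [-779/153, -977/153, 52/9]
P' = [7178/459 6863/459 -394/27; 6863/459 10814/459 -628/27; -394/27 -628/27 640/27]

x̄ = F·x = [-13, -13, -4]
P̄ = F·P·Fᵀ + Q = [42 37 18; 37 42 4; 18 4 64]
y = z − H·x̄ = [33]
S = H·P̄·Hᵀ + R = [459]
K = P̄·Hᵀ·S⁻¹ = [110/459; 92/459; 8/27]
x' = x̄ + K·y = [-779/153, -977/153, 52/9]
P' = (I − K·H)·P̄ = [7178/459 6863/459 -394/27; 6863/459 10814/459 -628/27; -394/27 -628/27 640/27]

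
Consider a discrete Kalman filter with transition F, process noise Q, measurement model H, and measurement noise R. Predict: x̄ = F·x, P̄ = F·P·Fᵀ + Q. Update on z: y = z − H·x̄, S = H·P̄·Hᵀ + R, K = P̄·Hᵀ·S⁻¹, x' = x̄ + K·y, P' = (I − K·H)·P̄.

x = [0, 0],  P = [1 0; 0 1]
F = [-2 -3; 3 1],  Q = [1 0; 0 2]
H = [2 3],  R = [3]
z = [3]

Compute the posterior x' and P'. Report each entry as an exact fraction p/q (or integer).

x' = [3/59, 54/59]
P' = [825/59 -549/59; -549/59 384/59]

x̄ = F·x = [0, 0]
P̄ = F·P·Fᵀ + Q = [14 -9; -9 12]
y = z − H·x̄ = [3]
S = H·P̄·Hᵀ + R = [59]
K = P̄·Hᵀ·S⁻¹ = [1/59; 18/59]
x' = x̄ + K·y = [3/59, 54/59]
P' = (I − K·H)·P̄ = [825/59 -549/59; -549/59 384/59]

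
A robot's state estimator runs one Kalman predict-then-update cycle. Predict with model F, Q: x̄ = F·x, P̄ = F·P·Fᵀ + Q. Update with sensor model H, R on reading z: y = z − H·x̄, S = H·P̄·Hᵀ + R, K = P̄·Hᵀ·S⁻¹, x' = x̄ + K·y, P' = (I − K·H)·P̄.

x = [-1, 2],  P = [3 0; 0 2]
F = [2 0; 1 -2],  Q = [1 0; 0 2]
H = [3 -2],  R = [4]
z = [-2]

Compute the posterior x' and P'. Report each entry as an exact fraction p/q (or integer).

x̄ = F·x = [-2, -5]
P̄ = F·P·Fᵀ + Q = [13 6; 6 13]
y = z − H·x̄ = [-6]
S = H·P̄·Hᵀ + R = [101]
K = P̄·Hᵀ·S⁻¹ = [27/101; -8/101]
x' = x̄ + K·y = [-364/101, -457/101]
P' = (I − K·H)·P̄ = [584/101 822/101; 822/101 1249/101]

x' = [-364/101, -457/101]
P' = [584/101 822/101; 822/101 1249/101]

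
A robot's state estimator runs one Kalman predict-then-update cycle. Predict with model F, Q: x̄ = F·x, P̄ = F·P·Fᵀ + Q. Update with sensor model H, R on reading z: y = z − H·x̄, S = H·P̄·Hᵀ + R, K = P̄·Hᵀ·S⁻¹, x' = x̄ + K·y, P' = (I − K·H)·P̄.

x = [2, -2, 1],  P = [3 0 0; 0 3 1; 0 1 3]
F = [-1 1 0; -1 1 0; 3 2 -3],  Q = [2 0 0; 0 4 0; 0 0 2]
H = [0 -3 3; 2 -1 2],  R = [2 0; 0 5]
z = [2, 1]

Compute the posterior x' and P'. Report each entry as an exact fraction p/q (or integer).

x' = [-3597/8972, -3167/4486, 627/17944]
P' = [2837/2243 -1588/2243 -3787/4486; -1588/2243 6798/2243 6497/2243; -3787/4486 6497/2243 26753/8972]

x̄ = F·x = [-4, -4, -1]
P̄ = F·P·Fᵀ + Q = [8 6 -6; 6 10 -6; -6 -6 56]
y = z − H·x̄ = [-7, 7]
S = H·P̄·Hᵀ + R = [704 348; 348 223]
K = P̄·Hᵀ·S⁻¹ = [-1833/8972 695/2243; -903/4486 604/2243; 2295/17944 1237/4486]
x' = x̄ + K·y = [-3597/8972, -3167/4486, 627/17944]
P' = (I − K·H)·P̄ = [2837/2243 -1588/2243 -3787/4486; -1588/2243 6798/2243 6497/2243; -3787/4486 6497/2243 26753/8972]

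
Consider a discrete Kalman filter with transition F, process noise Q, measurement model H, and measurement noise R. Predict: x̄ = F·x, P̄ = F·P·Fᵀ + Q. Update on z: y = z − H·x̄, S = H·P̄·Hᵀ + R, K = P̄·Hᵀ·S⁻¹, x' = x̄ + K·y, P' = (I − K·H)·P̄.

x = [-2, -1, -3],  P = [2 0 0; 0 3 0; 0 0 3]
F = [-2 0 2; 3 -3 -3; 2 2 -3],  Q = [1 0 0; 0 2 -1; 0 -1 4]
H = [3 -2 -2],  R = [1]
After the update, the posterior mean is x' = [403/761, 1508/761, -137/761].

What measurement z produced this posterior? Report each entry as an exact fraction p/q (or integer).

x̄ = F·x = [-2, 6, 3]
P̄ = F·P·Fᵀ + Q = [21 -30 -26; -30 74 20; -26 20 51]
S = H·P̄·Hᵀ + R = [1522]
K = P̄·Hᵀ·S⁻¹ = [175/1522; -139/761; -110/761]
x' − x̄ = [1925/761, -3058/761, -2420/761] = K·y
y = (KᵀK)⁻¹·Kᵀ·(x' − x̄) = [22]
z = y + H·x̄ = [22] + [-24] = [-2]

z = [-2]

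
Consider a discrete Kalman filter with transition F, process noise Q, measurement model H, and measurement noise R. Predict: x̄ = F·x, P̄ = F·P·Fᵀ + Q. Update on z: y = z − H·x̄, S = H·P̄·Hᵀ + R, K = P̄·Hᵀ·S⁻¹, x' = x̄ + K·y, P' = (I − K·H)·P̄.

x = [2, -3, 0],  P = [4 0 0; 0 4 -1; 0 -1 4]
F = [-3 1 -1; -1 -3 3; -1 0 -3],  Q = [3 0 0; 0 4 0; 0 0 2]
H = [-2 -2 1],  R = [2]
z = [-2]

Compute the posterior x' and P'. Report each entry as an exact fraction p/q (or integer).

x̄ = F·x = [-9, 7, -2]
P̄ = F·P·Fᵀ + Q = [49 -18 27; -18 98 -41; 27 -41 42]
y = z − H·x̄ = [-4]
S = H·P̄·Hᵀ + R = [544]
K = P̄·Hᵀ·S⁻¹ = [-35/544; -201/544; 35/272]
x' = x̄ + K·y = [-1189/136, 1153/136, -171/68]
P' = (I − K·H)·P̄ = [25431/544 -16827/544 8569/272; -16827/544 12911/544 -4117/272; 8569/272 -4117/272 4487/136]

x' = [-1189/136, 1153/136, -171/68]
P' = [25431/544 -16827/544 8569/272; -16827/544 12911/544 -4117/272; 8569/272 -4117/272 4487/136]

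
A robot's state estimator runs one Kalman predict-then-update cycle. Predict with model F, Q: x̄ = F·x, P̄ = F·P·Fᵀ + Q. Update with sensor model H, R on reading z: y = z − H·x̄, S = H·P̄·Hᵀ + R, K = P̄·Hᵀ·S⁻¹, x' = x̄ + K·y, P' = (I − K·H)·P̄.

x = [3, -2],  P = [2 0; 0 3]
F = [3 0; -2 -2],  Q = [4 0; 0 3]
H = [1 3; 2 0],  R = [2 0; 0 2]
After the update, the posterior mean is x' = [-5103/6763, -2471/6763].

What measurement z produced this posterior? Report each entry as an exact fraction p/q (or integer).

z = [-2, -2]

x̄ = F·x = [9, -2]
P̄ = F·P·Fᵀ + Q = [22 -12; -12 23]
S = H·P̄·Hᵀ + R = [159 -28; -28 90]
K = P̄·Hᵀ·S⁻¹ = [-14/6763 3302/6763; 2229/6763 -1110/6763]
x' − x̄ = [-65970/6763, 11055/6763] = K·y
y = (KᵀK)⁻¹·Kᵀ·(x' − x̄) = [-5, -20]
z = y + H·x̄ = [-5, -20] + [3, 18] = [-2, -2]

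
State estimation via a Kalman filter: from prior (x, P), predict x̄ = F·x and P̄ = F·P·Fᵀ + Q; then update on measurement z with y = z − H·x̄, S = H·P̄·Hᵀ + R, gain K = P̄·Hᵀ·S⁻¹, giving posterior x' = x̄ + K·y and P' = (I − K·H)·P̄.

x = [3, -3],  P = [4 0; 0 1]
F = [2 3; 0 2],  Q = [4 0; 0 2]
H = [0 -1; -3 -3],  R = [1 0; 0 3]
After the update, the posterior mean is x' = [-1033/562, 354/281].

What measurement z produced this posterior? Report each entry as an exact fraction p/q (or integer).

z = [-3, 2]

x̄ = F·x = [-3, -6]
P̄ = F·P·Fᵀ + Q = [29 6; 6 6]
S = H·P̄·Hᵀ + R = [7 36; 36 426]
K = P̄·Hᵀ·S⁻¹ = [204/281 -173/562; -210/281 -6/281]
x' − x̄ = [653/562, 2040/281] = K·y
y = (KᵀK)⁻¹·Kᵀ·(x' − x̄) = [-9, -25]
z = y + H·x̄ = [-9, -25] + [6, 27] = [-3, 2]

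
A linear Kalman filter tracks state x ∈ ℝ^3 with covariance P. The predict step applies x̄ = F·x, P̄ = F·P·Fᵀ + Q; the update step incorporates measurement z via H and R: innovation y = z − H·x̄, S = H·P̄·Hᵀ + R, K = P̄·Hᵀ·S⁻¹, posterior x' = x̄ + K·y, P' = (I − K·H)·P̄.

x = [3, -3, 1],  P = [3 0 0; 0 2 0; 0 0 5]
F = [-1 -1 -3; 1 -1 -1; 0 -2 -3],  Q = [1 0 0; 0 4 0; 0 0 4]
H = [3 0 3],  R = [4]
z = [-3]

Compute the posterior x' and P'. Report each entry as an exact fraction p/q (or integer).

x' = [-3237/929, 8993/1858, 2310/929]
P' = [2379/929 -1844/929 -2179/929; -1844/929 16211/1858 1910/929; -2179/929 1910/929 2391/929]

x̄ = F·x = [-3, 5, 3]
P̄ = F·P·Fᵀ + Q = [51 14 49; 14 14 19; 49 19 57]
y = z − H·x̄ = [-3]
S = H·P̄·Hᵀ + R = [1858]
K = P̄·Hᵀ·S⁻¹ = [150/929; 99/1858; 159/929]
x' = x̄ + K·y = [-3237/929, 8993/1858, 2310/929]
P' = (I − K·H)·P̄ = [2379/929 -1844/929 -2179/929; -1844/929 16211/1858 1910/929; -2179/929 1910/929 2391/929]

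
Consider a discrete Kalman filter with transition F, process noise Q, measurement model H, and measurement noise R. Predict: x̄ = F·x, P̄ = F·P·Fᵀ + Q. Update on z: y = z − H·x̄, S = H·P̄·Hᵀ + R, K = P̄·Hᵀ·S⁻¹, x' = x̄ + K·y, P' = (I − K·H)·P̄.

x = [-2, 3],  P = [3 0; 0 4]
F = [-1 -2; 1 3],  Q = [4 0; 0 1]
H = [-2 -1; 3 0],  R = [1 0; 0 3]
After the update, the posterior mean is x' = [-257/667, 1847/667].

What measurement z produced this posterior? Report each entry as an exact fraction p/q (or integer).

z = [-2, -1]

x̄ = F·x = [-4, 7]
P̄ = F·P·Fᵀ + Q = [23 -27; -27 40]
S = H·P̄·Hᵀ + R = [25 -57; -57 210]
K = P̄·Hᵀ·S⁻¹ = [-19/667 214/667; -559/667 -409/667]
x' − x̄ = [2411/667, -2822/667] = K·y
y = (KᵀK)⁻¹·Kᵀ·(x' − x̄) = [-3, 11]
z = y + H·x̄ = [-3, 11] + [1, -12] = [-2, -1]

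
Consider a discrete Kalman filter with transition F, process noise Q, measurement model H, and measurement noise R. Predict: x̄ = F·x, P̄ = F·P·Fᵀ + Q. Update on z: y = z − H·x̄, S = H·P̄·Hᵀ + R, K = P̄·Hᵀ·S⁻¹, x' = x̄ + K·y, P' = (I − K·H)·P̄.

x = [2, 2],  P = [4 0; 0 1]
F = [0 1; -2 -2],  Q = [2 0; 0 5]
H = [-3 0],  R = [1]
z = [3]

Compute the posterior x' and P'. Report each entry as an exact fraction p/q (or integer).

x' = [-25/28, -85/14]
P' = [3/28 -1/14; -1/14 166/7]

x̄ = F·x = [2, -8]
P̄ = F·P·Fᵀ + Q = [3 -2; -2 25]
y = z − H·x̄ = [9]
S = H·P̄·Hᵀ + R = [28]
K = P̄·Hᵀ·S⁻¹ = [-9/28; 3/14]
x' = x̄ + K·y = [-25/28, -85/14]
P' = (I − K·H)·P̄ = [3/28 -1/14; -1/14 166/7]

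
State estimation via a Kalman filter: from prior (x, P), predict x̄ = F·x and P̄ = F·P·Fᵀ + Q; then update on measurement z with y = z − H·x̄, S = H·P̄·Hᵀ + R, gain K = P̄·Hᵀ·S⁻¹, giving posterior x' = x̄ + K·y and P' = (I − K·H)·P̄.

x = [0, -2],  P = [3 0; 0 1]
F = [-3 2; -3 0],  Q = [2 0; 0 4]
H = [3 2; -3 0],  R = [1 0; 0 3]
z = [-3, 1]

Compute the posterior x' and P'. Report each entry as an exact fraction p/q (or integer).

x̄ = F·x = [-4, 0]
P̄ = F·P·Fᵀ + Q = [33 27; 27 31]
y = z − H·x̄ = [9, -11]
S = H·P̄·Hᵀ + R = [746 -459; -459 300]
K = P̄·Hᵀ·S⁻¹ = [153/4373 -1209/4373; 1907/4373 1737/4373]
x' = x̄ + K·y = [-2816/4373, -1944/4373]
P' = (I − K·H)·P̄ = [1209/4373 -1737/4373; -1737/4373 3559/4373]

x' = [-2816/4373, -1944/4373]
P' = [1209/4373 -1737/4373; -1737/4373 3559/4373]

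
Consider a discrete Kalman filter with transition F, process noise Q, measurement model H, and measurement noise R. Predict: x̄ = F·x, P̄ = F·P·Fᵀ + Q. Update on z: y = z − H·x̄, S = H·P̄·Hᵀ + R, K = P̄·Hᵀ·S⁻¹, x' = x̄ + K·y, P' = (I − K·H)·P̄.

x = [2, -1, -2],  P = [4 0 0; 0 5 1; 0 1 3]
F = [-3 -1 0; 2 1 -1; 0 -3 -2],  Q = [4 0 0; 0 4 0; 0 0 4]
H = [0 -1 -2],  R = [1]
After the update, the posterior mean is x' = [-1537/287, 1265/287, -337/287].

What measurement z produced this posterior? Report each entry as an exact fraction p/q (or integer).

z = [-2]

x̄ = F·x = [-5, 5, 7]
P̄ = F·P·Fᵀ + Q = [45 -28 17; -28 26 -8; 17 -8 73]
S = H·P̄·Hᵀ + R = [287]
K = P̄·Hᵀ·S⁻¹ = [-6/287; -10/287; -138/287]
x' − x̄ = [-102/287, -170/287, -2346/287] = K·y
y = (KᵀK)⁻¹·Kᵀ·(x' − x̄) = [17]
z = y + H·x̄ = [17] + [-19] = [-2]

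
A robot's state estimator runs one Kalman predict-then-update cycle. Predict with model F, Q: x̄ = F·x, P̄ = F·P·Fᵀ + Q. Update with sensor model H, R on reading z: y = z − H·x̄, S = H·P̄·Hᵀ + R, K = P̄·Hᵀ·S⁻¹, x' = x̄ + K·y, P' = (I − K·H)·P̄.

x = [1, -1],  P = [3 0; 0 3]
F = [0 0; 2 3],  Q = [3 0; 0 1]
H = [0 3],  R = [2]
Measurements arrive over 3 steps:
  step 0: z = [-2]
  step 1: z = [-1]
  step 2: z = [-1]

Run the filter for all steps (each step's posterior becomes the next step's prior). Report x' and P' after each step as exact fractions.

step 0: x̄ = F·x = [0, -1]
step 0: P̄ = F·P·Fᵀ + Q = [3 0; 0 40]
step 0: y = z − H·x̄ = [1]
step 0: S = H·P̄·Hᵀ + R = [362]
step 0: K = P̄·Hᵀ·S⁻¹ = [0; 60/181]
step 0: x' = x̄ + K·y = [0, -121/181]
step 0: P' = (I − K·H)·P̄ = [3 0; 0 40/181]
step 1: x̄ = F·x = [0, -363/181]
step 1: P̄ = F·P·Fᵀ + Q = [3 0; 0 2713/181]
step 1: y = z − H·x̄ = [908/181]
step 1: S = H·P̄·Hᵀ + R = [24779/181]
step 1: K = P̄·Hᵀ·S⁻¹ = [0; 8139/24779]
step 1: x' = x̄ + K·y = [0, -8865/24779]
step 1: P' = (I − K·H)·P̄ = [3 0; 0 5426/24779]
step 2: x̄ = F·x = [0, -26595/24779]
step 2: P̄ = F·P·Fᵀ + Q = [3 0; 0 370961/24779]
step 2: y = z − H·x̄ = [55006/24779]
step 2: S = H·P̄·Hᵀ + R = [3388207/24779]
step 2: K = P̄·Hᵀ·S⁻¹ = [0; 1112883/3388207]
step 2: x' = x̄ + K·y = [0, -1166073/3388207]
step 2: P' = (I − K·H)·P̄ = [3 0; 0 741922/3388207]

step 0: x' = [0, -121/181], P' = [3 0; 0 40/181]
step 1: x' = [0, -8865/24779], P' = [3 0; 0 5426/24779]
step 2: x' = [0, -1166073/3388207], P' = [3 0; 0 741922/3388207]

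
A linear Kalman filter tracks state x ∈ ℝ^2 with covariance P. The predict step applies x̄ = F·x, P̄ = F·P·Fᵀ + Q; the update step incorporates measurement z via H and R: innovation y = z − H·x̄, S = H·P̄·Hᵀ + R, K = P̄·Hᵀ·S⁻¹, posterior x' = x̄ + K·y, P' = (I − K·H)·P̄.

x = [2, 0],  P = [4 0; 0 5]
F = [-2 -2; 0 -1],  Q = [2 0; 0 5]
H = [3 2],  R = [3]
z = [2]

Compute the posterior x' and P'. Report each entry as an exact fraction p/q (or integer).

x̄ = F·x = [-4, 0]
P̄ = F·P·Fᵀ + Q = [38 10; 10 10]
y = z − H·x̄ = [14]
S = H·P̄·Hᵀ + R = [505]
K = P̄·Hᵀ·S⁻¹ = [134/505; 10/101]
x' = x̄ + K·y = [-144/505, 140/101]
P' = (I − K·H)·P̄ = [1234/505 -330/101; -330/101 510/101]

x' = [-144/505, 140/101]
P' = [1234/505 -330/101; -330/101 510/101]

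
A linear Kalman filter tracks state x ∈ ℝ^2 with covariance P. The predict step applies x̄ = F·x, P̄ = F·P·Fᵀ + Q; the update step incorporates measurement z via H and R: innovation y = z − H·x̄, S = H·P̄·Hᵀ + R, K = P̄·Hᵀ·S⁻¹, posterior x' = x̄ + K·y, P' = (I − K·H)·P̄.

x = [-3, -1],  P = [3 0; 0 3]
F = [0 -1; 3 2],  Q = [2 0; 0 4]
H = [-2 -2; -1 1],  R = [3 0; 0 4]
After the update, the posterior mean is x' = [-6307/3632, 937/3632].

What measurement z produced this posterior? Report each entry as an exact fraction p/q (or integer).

x̄ = F·x = [1, -11]
P̄ = F·P·Fᵀ + Q = [5 -6; -6 43]
S = H·P̄·Hᵀ + R = [147 -76; -76 64]
K = P̄·Hᵀ·S⁻¹ = [-177/908 -1465/3632; -253/908 1579/3632]
x' − x̄ = [-9939/3632, 40889/3632] = K·y
y = (KᵀK)⁻¹·Kᵀ·(x' − x̄) = [-17, 15]
z = y + H·x̄ = [-17, 15] + [20, -12] = [3, 3]

z = [3, 3]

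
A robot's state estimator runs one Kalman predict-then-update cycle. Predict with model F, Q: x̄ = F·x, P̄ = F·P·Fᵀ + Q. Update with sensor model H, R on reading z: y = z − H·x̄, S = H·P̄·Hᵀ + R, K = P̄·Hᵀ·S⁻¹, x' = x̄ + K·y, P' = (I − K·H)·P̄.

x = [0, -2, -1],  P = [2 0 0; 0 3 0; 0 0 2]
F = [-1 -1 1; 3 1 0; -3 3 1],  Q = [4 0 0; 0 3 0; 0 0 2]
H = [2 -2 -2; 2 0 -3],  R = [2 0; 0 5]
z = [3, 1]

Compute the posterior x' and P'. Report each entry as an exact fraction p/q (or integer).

x' = [-213/356, -475/356, -279/356]
P' = [151967/32396 3069/2492 105653/32396; 3069/2492 3279/2492 831/2492; 105653/32396 831/2492 90847/32396]

x̄ = F·x = [1, -2, -7]
P̄ = F·P·Fᵀ + Q = [11 -9 -1; -9 24 -9; -1 -9 49]
y = z − H·x̄ = [-17, -22]
S = H·P̄·Hᵀ + R = [346 330; 330 502]
K = P̄·Hᵀ·S⁻¹ = [6417/32396 -2605/32396; -1041/2492 729/2492; 4003/32396 -12247/32396]
x' = x̄ + K·y = [-213/356, -475/356, -279/356]
P' = (I − K·H)·P̄ = [151967/32396 3069/2492 105653/32396; 3069/2492 3279/2492 831/2492; 105653/32396 831/2492 90847/32396]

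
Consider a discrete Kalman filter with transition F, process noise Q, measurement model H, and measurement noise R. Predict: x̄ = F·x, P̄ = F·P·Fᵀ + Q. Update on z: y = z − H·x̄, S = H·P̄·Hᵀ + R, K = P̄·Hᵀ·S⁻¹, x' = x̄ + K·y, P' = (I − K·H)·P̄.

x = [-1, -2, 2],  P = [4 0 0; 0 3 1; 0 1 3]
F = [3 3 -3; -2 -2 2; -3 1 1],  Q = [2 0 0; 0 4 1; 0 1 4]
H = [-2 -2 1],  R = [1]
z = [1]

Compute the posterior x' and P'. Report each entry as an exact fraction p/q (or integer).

x̄ = F·x = [-15, 10, 3]
P̄ = F·P·Fᵀ + Q = [74 -48 -36; -48 36 25; -36 25 48]
y = z − H·x̄ = [-12]
S = H·P̄·Hᵀ + R = [149]
K = P̄·Hᵀ·S⁻¹ = [-88/149; 49/149; 70/149]
x' = x̄ + K·y = [-1179/149, 902/149, -393/149]
P' = (I − K·H)·P̄ = [3282/149 -2840/149 796/149; -2840/149 2963/149 295/149; 796/149 295/149 2252/149]

x' = [-1179/149, 902/149, -393/149]
P' = [3282/149 -2840/149 796/149; -2840/149 2963/149 295/149; 796/149 295/149 2252/149]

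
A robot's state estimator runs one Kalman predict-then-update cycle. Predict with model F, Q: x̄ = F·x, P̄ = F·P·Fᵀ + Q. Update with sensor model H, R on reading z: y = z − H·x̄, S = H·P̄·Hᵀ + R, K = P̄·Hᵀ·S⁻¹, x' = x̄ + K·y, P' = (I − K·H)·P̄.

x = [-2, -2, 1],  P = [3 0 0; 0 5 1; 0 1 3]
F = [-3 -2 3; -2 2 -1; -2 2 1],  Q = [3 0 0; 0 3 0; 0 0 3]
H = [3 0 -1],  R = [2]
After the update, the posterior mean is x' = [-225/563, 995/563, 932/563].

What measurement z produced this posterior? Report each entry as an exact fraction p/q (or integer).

z = [-3]

x̄ = F·x = [13, -1, 1]
P̄ = F·P·Fᵀ + Q = [65 -3 11; -3 34 29; 11 29 42]
S = H·P̄·Hᵀ + R = [563]
K = P̄·Hᵀ·S⁻¹ = [184/563; -38/563; -9/563]
x' − x̄ = [-7544/563, 1558/563, 369/563] = K·y
y = (KᵀK)⁻¹·Kᵀ·(x' − x̄) = [-41]
z = y + H·x̄ = [-41] + [38] = [-3]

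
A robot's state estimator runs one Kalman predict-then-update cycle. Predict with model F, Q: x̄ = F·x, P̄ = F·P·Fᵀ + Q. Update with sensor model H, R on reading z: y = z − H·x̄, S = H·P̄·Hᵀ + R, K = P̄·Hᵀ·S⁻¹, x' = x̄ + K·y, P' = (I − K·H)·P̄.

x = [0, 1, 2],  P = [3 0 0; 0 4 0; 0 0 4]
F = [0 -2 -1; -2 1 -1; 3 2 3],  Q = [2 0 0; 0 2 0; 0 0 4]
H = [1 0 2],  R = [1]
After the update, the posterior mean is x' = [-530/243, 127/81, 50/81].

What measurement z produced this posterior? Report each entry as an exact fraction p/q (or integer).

z = [-1]

x̄ = F·x = [-4, -1, 8]
P̄ = F·P·Fᵀ + Q = [22 -4 -28; -4 22 -22; -28 -22 83]
S = H·P̄·Hᵀ + R = [243]
K = P̄·Hᵀ·S⁻¹ = [-34/243; -16/81; 46/81]
x' − x̄ = [442/243, 208/81, -598/81] = K·y
y = (KᵀK)⁻¹·Kᵀ·(x' − x̄) = [-13]
z = y + H·x̄ = [-13] + [12] = [-1]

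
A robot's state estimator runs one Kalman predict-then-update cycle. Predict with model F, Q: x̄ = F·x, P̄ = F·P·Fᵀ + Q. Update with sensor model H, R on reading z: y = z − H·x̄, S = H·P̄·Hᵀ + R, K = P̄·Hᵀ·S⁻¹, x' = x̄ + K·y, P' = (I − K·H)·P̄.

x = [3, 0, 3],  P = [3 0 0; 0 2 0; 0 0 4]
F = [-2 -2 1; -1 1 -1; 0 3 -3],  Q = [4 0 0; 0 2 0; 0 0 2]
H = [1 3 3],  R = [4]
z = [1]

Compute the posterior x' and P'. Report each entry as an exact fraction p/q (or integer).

x' = [-4859/803, -653/803, 225/73]
P' = [19984/803 2644/803 -852/73; 2644/803 1608/803 -216/73; -852/73 -216/73 524/73]

x̄ = F·x = [-3, -6, -9]
P̄ = F·P·Fᵀ + Q = [28 -2 -24; -2 11 18; -24 18 56]
y = z − H·x̄ = [49]
S = H·P̄·Hᵀ + R = [803]
K = P̄·Hᵀ·S⁻¹ = [-50/803; 85/803; 18/73]
x' = x̄ + K·y = [-4859/803, -653/803, 225/73]
P' = (I − K·H)·P̄ = [19984/803 2644/803 -852/73; 2644/803 1608/803 -216/73; -852/73 -216/73 524/73]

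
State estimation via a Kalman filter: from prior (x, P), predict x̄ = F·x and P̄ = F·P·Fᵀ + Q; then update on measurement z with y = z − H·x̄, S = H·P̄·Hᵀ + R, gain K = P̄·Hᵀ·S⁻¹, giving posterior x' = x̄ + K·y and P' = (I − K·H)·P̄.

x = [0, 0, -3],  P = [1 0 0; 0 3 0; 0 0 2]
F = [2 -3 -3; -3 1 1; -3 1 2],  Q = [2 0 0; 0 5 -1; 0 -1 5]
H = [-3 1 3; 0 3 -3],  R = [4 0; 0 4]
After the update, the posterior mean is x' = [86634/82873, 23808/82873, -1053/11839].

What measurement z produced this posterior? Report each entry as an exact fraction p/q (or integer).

z = [-3, 1]

x̄ = F·x = [9, -3, -6]
P̄ = F·P·Fᵀ + Q = [51 -21 -27; -21 19 15; -27 15 25]
S = H·P̄·Hᵀ + R = [1409 -132; -132 130]
K = P̄·Hᵀ·S⁻¹ = [-15387/82873 -4149/82873; 9047/82873 16836/82873; 1305/11839 -1407/11839]
x' − x̄ = [-659223/82873, 272427/82873, 69981/11839] = K·y
y = (KᵀK)⁻¹·Kᵀ·(x' − x̄) = [45, -8]
z = y + H·x̄ = [45, -8] + [-48, 9] = [-3, 1]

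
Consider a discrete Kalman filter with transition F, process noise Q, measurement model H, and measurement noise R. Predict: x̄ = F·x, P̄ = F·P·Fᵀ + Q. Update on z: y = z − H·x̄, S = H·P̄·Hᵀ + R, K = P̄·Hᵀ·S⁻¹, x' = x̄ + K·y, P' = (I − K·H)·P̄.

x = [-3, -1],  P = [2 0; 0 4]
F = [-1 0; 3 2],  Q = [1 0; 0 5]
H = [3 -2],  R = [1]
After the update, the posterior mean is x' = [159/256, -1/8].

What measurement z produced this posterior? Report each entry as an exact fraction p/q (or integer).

z = [2]

x̄ = F·x = [3, -11]
P̄ = F·P·Fᵀ + Q = [3 -6; -6 39]
S = H·P̄·Hᵀ + R = [256]
K = P̄·Hᵀ·S⁻¹ = [21/256; -3/8]
x' − x̄ = [-609/256, 87/8] = K·y
y = (KᵀK)⁻¹·Kᵀ·(x' − x̄) = [-29]
z = y + H·x̄ = [-29] + [31] = [2]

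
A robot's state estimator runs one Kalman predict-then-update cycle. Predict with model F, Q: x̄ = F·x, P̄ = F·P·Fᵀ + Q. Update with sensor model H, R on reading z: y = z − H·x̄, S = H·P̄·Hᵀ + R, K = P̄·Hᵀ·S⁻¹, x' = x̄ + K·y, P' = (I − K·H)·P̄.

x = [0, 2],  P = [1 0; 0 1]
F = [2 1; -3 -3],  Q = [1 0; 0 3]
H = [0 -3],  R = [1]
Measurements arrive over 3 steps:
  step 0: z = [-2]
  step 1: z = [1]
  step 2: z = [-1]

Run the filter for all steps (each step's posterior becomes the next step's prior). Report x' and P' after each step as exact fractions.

step 0: x̄ = F·x = [2, -6]
step 0: P̄ = F·P·Fᵀ + Q = [6 -9; -9 21]
step 0: y = z − H·x̄ = [-20]
step 0: S = H·P̄·Hᵀ + R = [190]
step 0: K = P̄·Hᵀ·S⁻¹ = [27/190; -63/190]
step 0: x' = x̄ + K·y = [-16/19, 12/19]
step 0: P' = (I − K·H)·P̄ = [411/190 -9/190; -9/190 21/190]
step 1: x̄ = F·x = [-20/19, 12/19]
step 1: P̄ = F·P·Fᵀ + Q = [1819/190 -1224/95; -1224/95 2148/95]
step 1: y = z − H·x̄ = [55/19]
step 1: S = H·P̄·Hᵀ + R = [19427/95]
step 1: K = P̄·Hᵀ·S⁻¹ = [3672/19427; -6444/19427]
step 1: x' = x̄ + K·y = [-9820/19427, -6384/19427]
step 1: P' = (I − K·H)·P̄ = [88111/38854 -1224/19427; -1224/19427 2148/19427]
step 2: x̄ = F·x = [-26024/19427, 48612/19427]
step 2: P̄ = F·P·Fᵀ + Q = [192901/19427 -259761/19427; -259761/19427 904161/38854]
step 2: y = z − H·x̄ = [126409/19427]
step 2: S = H·P̄·Hᵀ + R = [8176303/38854]
step 2: K = P̄·Hᵀ·S⁻¹ = [1558566/8176303; -2712483/8176303]
step 2: x' = x̄ + K·y = [-811414/8176303, 2809707/8176303]
step 2: P' = (I − K·H)·P̄ = [18667475/8176303 -519522/8176303; -519522/8176303 904161/8176303]

step 0: x' = [-16/19, 12/19], P' = [411/190 -9/190; -9/190 21/190]
step 1: x' = [-9820/19427, -6384/19427], P' = [88111/38854 -1224/19427; -1224/19427 2148/19427]
step 2: x' = [-811414/8176303, 2809707/8176303], P' = [18667475/8176303 -519522/8176303; -519522/8176303 904161/8176303]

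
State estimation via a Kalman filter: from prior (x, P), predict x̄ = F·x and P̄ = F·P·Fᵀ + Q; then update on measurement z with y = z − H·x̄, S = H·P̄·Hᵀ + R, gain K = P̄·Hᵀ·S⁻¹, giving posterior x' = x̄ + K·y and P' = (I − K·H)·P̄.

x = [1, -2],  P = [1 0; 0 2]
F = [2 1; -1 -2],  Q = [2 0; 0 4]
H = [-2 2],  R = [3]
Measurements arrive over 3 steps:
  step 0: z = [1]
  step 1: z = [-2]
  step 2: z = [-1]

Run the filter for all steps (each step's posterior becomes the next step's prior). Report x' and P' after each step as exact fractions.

step 0: x' = [28/27, 43/27], P' = [296/135 254/135; 254/135 311/135]
step 1: x' = [1031/2919, -2074/2919], P' = [8959/4865 7204/4865; 7204/4865 9064/4865]
step 2: x' = [972484/1298871, 345991/1298871], P' = [2394586/1298871 1928050/1298871; 1928050/1298871 2424721/1298871]

step 0: x̄ = F·x = [0, 3]
step 0: P̄ = F·P·Fᵀ + Q = [8 -6; -6 13]
step 0: y = z − H·x̄ = [-5]
step 0: S = H·P̄·Hᵀ + R = [135]
step 0: K = P̄·Hᵀ·S⁻¹ = [-28/135; 38/135]
step 0: x' = x̄ + K·y = [28/27, 43/27]
step 0: P' = (I − K·H)·P̄ = [296/135 254/135; 254/135 311/135]
step 1: x̄ = F·x = [11/3, -38/9]
step 1: P̄ = F·P·Fᵀ + Q = [103/5 -92/5; -92/5 344/15]
step 1: y = z − H·x̄ = [124/9]
step 1: S = H·P̄·Hᵀ + R = [973/3]
step 1: K = P̄·Hᵀ·S⁻¹ = [-234/973; 248/973]
step 1: x' = x̄ + K·y = [1031/2919, -2074/2919]
step 1: P' = (I − K·H)·P̄ = [8959/4865 7204/4865; 7204/4865 9064/4865]
step 2: x̄ = F·x = [-4/973, 1039/973]
step 2: P̄ = F·P·Fᵀ + Q = [83446/4865 -72066/4865; -72066/4865 93491/4865]
step 2: y = z − H·x̄ = [-437/139]
step 2: S = H·P̄·Hᵀ + R = [185553/695]
step 2: K = P̄·Hᵀ·S⁻¹ = [-44432/185553; 47302/185553]
step 2: x' = x̄ + K·y = [972484/1298871, 345991/1298871]
step 2: P' = (I − K·H)·P̄ = [2394586/1298871 1928050/1298871; 1928050/1298871 2424721/1298871]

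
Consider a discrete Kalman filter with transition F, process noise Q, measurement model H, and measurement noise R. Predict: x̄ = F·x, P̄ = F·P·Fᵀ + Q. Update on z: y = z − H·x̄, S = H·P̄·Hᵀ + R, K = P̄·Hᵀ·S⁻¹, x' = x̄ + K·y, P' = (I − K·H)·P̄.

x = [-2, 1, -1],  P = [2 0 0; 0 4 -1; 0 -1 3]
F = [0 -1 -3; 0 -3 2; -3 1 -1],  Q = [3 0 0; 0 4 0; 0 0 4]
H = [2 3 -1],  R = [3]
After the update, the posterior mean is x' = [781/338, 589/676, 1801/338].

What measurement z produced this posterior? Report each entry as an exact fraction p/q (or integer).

z = [2]

x̄ = F·x = [2, -5, 8]
P̄ = F·P·Fᵀ + Q = [28 -13 7; -13 64 -23; 7 -23 31]
S = H·P̄·Hᵀ + R = [676]
K = P̄·Hᵀ·S⁻¹ = [5/338; 189/676; -43/338]
x' − x̄ = [105/338, 3969/676, -903/338] = K·y
y = (KᵀK)⁻¹·Kᵀ·(x' − x̄) = [21]
z = y + H·x̄ = [21] + [-19] = [2]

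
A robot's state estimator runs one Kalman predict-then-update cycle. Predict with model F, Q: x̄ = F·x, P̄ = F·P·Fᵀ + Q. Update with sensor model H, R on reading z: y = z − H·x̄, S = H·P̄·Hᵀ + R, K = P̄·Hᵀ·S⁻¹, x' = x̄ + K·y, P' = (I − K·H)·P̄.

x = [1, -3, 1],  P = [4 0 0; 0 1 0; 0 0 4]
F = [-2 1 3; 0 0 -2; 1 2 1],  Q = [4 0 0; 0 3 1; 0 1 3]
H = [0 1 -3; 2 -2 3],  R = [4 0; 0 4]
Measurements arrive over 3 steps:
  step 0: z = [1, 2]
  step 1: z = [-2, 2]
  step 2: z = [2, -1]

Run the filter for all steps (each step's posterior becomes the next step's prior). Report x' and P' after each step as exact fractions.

step 0: x' = [-2527/9300, -1043/279, -22913/13950], P' = [3991/1550 166/93 29/2325; 166/93 1220/279 424/279; 29/2325 424/279 6602/6975]
step 1: x' = [-46516938/144546361, -44645602/144546361, 83295630/144546361], P' = [1542636484/722731805 732144968/722731805 -149786696/722731805; 732144968/722731805 2056922776/722731805 766665348/722731805; -149786696/722731805 766665348/722731805 584517444/722731805]
step 2: x' = [2097349503404/6263977258539, -316216635775/569452478049, -796088253317/894853894077], P' = [13311516123688/6263977258539 576803199040/569452478049 -181114266640/894853894077; 576803199040/569452478049 1620746071796/569452478049 86256823268/81350354007; -181114266640/894853894077 86256823268/81350354007 720762195844/894853894077]

step 0: x̄ = F·x = [-2, -2, -4]
step 0: P̄ = F·P·Fᵀ + Q = [57 -24 6; -24 19 -7; 6 -7 15]
step 0: y = z − H·x̄ = [-9, 14]
step 0: S = H·P̄·Hᵀ + R = [200 -320; -320 791]
step 0: K = P̄·Hᵀ·S⁻¹ = [4063/9300 188/465; -13/279 -43/279; -4603/13950 -61/1395]
step 0: x' = x̄ + K·y = [-2527/9300, -1043/279, -22913/13950]
step 0: P' = (I − K·H)·P̄ = [3991/1550 166/93 29/2325; 166/93 1220/279 424/279; 29/2325 424/279 6602/6975]
step 1: x̄ = F·x = [-56654/6975, 22913/6975, -262007/27900]
step 1: P̄ = F·P·Fᵀ + Q = [202412/6975 -60464/6975 81824/6975; -60464/6975 47333/6975 -48803/6975; 81824/6975 -48803/6975 519721/13950]
step 1: y = z − H·x̄ = [-933473/27900, 1478357/27900]
step 1: S = H·P̄·Hᵀ + R = [5413591/13950 -6969019/13950; -6969019/13950 10833721/13950]
step 1: K = P̄·Hᵀ·S⁻¹ = [295376264/722731805 292905736/722731805; -60768317/722731805 -87389893/722731805; -246721746/722731805 -19837939/722731805]
step 1: x' = x̄ + K·y = [-46516938/144546361, -44645602/144546361, 83295630/144546361]
step 1: P' = (I − K·H)·P̄ = [1542636484/722731805 732144968/722731805 -149786696/722731805; 732144968/722731805 2056922776/722731805 766665348/722731805; -149786696/722731805 766665348/722731805 584517444/722731805]
step 2: x̄ = F·x = [7275004/3525521, -166591260/144546361, -52512512/144546361]
step 2: P̄ = F·P·Fᵀ + Q = [484095256/17627605 -137550784/17627605 141525872/17627605; -137550784/17627605 4506265191/722731805 -3213391083/722731805; 141525872/17627605 -3213391083/722731805 18218708319/722731805]
step 2: y = z − H·x̄ = [298146446/144546361, -22359553/3525521]
step 2: S = H·P̄·Hᵀ + R = [38129182756/144546361 -1209736360/3525521; -1209736360/3525521 10184977171/17627605]
step 2: K = P̄·Hᵀ·S⁻¹ = [2537058697220/6263977258539 361784366752/894853894077; -47661804208/569452478049 -9874730603/81350354007; -303365382896/894853894077 -24398014411/894853894077]
step 2: x' = x̄ + K·y = [2097349503404/6263977258539, -316216635775/569452478049, -796088253317/894853894077]
step 2: P' = (I − K·H)·P̄ = [13311516123688/6263977258539 576803199040/569452478049 -181114266640/894853894077; 576803199040/569452478049 1620746071796/569452478049 86256823268/81350354007; -181114266640/894853894077 86256823268/81350354007 720762195844/894853894077]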